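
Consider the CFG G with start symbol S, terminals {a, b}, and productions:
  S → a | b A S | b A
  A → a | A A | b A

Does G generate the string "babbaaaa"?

yes

S ⇒ bA ⇒ bAA ⇒ baA ⇒ baAA ⇒ babAA ⇒ babbAA ⇒ babbaA ⇒ babbaAA ⇒ babbaAAA ⇒ babbaaAA ⇒ babbaaaA ⇒ babbaaaa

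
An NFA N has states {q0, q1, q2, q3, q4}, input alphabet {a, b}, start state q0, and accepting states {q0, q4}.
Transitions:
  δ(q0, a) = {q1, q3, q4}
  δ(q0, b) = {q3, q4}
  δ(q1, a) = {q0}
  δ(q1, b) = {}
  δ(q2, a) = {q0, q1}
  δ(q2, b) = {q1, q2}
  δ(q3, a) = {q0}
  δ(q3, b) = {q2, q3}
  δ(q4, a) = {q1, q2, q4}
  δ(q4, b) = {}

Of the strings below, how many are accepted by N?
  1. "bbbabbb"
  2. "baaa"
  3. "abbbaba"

"bbbabbb": rejected
"baaa": accepted
"abbbaba": accepted

2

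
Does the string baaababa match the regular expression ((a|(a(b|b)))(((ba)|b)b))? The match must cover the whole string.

no

No split of baaababa into u·v has (a|(a(b|b))) matching u and (((ba)|b)b) matching v.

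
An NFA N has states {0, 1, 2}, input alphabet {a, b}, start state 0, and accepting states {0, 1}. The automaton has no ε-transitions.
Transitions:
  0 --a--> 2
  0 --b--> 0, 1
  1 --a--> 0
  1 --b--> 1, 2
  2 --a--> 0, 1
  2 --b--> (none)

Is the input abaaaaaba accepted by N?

Start: {0}
read a: {2}
read b: {}
The reachable set is empty and stays empty for the remaining 7 symbols.
Reachable ∩ accepting = {} — empty.

rejected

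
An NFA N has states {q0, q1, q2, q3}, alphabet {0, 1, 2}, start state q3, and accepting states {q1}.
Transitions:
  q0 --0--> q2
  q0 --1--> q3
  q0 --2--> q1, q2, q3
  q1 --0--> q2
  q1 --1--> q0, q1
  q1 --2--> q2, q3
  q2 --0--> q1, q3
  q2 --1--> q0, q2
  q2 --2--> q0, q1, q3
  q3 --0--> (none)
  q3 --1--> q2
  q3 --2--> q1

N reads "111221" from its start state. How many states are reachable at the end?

4

Start: {q3}
read 1: {q2}
read 1: {q0, q2}
read 1: {q0, q2, q3}
read 2: {q0, q1, q2, q3}
read 2: {q0, q1, q2, q3}
read 1: {q0, q1, q2, q3}
Final reachable set {q0, q1, q2, q3} has 4 states.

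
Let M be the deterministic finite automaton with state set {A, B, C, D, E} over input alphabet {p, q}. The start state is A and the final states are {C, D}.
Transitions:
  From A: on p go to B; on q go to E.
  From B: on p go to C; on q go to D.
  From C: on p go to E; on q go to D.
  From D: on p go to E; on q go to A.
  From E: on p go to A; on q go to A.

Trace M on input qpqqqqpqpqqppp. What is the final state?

C

A --q--> E
E --p--> A
A --q--> E
E --q--> A
A --q--> E
E --q--> A
A --p--> B
B --q--> D
D --p--> E
E --q--> A
A --q--> E
E --p--> A
A --p--> B
B --p--> C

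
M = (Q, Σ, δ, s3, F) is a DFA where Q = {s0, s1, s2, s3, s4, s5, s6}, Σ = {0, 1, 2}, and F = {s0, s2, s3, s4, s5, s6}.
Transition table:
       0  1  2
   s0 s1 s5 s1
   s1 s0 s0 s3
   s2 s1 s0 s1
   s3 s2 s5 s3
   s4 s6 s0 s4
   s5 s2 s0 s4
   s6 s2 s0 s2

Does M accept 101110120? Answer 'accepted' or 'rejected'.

accepted

s3 --1--> s5
s5 --0--> s2
s2 --1--> s0
s0 --1--> s5
s5 --1--> s0
s0 --0--> s1
s1 --1--> s0
s0 --2--> s1
s1 --0--> s0
End in state s0, which is an accepting state.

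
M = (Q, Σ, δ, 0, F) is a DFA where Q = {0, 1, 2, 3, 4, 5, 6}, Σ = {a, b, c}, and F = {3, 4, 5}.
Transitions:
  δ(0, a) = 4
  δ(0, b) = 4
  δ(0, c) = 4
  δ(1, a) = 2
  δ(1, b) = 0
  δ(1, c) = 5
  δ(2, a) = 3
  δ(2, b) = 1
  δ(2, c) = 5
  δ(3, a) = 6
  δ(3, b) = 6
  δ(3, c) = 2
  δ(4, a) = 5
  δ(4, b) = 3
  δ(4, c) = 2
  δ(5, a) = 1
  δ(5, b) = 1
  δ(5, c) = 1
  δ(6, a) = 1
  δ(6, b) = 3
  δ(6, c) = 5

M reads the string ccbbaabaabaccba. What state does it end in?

0 --c--> 4
4 --c--> 2
2 --b--> 1
1 --b--> 0
0 --a--> 4
4 --a--> 5
5 --b--> 1
1 --a--> 2
2 --a--> 3
3 --b--> 6
6 --a--> 1
1 --c--> 5
5 --c--> 1
1 --b--> 0
0 --a--> 4

4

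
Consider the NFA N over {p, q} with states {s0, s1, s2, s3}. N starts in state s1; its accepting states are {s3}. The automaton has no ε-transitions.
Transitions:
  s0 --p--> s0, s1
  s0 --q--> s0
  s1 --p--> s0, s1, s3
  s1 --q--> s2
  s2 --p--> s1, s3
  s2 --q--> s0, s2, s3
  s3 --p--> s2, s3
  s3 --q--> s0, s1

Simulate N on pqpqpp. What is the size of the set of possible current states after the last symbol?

4

Start: {s1}
read p: {s0, s1, s3}
read q: {s0, s1, s2}
read p: {s0, s1, s3}
read q: {s0, s1, s2}
read p: {s0, s1, s3}
read p: {s0, s1, s2, s3}
Final reachable set {s0, s1, s2, s3} has 4 states.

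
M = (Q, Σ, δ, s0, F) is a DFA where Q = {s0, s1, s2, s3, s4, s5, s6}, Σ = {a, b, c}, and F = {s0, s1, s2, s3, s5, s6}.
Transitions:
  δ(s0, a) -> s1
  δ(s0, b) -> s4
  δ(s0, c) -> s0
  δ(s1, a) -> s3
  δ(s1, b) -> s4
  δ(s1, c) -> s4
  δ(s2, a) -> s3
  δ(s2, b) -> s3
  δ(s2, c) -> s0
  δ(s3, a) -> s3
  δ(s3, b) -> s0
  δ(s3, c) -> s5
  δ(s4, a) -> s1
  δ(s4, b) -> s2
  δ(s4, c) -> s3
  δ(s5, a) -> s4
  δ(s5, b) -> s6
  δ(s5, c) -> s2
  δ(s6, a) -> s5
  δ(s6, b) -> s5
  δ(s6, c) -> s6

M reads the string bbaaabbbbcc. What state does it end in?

s0 --b--> s4
s4 --b--> s2
s2 --a--> s3
s3 --a--> s3
s3 --a--> s3
s3 --b--> s0
s0 --b--> s4
s4 --b--> s2
s2 --b--> s3
s3 --c--> s5
s5 --c--> s2

s2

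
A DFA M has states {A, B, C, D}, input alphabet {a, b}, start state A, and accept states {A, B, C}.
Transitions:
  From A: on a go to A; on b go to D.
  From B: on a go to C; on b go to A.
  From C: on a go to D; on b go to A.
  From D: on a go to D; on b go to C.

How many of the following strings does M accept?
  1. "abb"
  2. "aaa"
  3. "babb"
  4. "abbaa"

"abb": accepted
"aaa": accepted
"babb": accepted
"abbaa": rejected

3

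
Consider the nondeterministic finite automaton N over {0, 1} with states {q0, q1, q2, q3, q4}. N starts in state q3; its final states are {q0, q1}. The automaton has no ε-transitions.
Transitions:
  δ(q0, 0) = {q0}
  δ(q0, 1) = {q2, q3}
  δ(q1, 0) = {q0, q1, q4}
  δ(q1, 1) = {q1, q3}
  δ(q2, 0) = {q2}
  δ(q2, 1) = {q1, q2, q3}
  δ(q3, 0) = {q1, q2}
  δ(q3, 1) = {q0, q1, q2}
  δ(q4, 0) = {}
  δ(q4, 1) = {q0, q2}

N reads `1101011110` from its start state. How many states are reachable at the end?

4

Start: {q3}
read 1: {q0, q1, q2}
read 1: {q1, q2, q3}
read 0: {q0, q1, q2, q4}
read 1: {q0, q1, q2, q3}
read 0: {q0, q1, q2, q4}
read 1: {q0, q1, q2, q3}
read 1: {q0, q1, q2, q3}
read 1: {q0, q1, q2, q3}
read 1: {q0, q1, q2, q3}
read 0: {q0, q1, q2, q4}
Final reachable set {q0, q1, q2, q4} has 4 states.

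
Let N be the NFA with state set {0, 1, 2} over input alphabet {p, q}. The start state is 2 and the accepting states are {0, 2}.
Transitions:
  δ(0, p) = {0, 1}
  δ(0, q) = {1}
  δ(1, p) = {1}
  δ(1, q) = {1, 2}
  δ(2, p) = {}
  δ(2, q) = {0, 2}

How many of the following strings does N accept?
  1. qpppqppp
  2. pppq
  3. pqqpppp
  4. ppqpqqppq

0

qpppqppp: rejected
pppq: rejected
pqqpppp: rejected
ppqpqqppq: rejected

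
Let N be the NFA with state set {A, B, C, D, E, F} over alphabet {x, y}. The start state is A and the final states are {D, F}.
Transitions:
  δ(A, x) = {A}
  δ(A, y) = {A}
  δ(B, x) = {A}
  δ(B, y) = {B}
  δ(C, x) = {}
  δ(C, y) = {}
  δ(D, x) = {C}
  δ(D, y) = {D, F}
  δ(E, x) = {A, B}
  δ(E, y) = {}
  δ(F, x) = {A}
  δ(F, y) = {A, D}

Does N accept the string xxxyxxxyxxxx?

Start: {A}
read x: {A}
read x: {A}
read x: {A}
read y: {A}
read x: {A}
read x: {A}
read x: {A}
read y: {A}
read x: {A}
read x: {A}
read x: {A}
read x: {A}
Reachable ∩ accepting = {} — empty.

rejected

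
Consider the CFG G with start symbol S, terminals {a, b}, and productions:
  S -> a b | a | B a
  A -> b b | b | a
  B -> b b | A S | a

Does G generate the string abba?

no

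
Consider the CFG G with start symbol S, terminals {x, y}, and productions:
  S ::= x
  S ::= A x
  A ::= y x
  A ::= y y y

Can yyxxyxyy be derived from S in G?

no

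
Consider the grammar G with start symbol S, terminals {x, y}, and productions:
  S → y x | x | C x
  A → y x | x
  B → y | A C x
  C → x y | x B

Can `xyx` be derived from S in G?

yes

S ⇒ Cx ⇒ xyx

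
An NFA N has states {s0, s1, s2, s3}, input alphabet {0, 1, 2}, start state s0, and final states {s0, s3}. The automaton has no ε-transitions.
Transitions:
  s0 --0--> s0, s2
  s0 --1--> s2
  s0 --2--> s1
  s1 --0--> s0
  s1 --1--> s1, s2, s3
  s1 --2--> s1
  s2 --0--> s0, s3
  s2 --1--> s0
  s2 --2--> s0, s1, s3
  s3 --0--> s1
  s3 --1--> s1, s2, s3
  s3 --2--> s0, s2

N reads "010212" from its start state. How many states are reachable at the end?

Start: {s0}
read 0: {s0, s2}
read 1: {s0, s2}
read 0: {s0, s2, s3}
read 2: {s0, s1, s2, s3}
read 1: {s0, s1, s2, s3}
read 2: {s0, s1, s2, s3}
Final reachable set {s0, s1, s2, s3} has 4 states.

4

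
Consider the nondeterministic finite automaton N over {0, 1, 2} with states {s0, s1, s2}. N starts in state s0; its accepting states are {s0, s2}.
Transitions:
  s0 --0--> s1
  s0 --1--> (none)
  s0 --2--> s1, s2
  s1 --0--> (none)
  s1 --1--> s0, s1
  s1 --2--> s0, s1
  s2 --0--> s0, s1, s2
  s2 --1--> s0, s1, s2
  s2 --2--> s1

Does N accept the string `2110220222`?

accepted

Start: {s0}
read 2: {s1, s2}
read 1: {s0, s1, s2}
read 1: {s0, s1, s2}
read 0: {s0, s1, s2}
read 2: {s0, s1, s2}
read 2: {s0, s1, s2}
read 0: {s0, s1, s2}
read 2: {s0, s1, s2}
read 2: {s0, s1, s2}
read 2: {s0, s1, s2}
Reachable ∩ accepting = {s0, s2} — nonempty.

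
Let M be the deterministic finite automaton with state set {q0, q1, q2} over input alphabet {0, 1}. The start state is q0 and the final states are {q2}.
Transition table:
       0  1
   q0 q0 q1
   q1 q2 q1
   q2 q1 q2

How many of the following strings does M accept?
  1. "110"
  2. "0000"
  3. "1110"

"110": accepted
"0000": rejected
"1110": accepted

2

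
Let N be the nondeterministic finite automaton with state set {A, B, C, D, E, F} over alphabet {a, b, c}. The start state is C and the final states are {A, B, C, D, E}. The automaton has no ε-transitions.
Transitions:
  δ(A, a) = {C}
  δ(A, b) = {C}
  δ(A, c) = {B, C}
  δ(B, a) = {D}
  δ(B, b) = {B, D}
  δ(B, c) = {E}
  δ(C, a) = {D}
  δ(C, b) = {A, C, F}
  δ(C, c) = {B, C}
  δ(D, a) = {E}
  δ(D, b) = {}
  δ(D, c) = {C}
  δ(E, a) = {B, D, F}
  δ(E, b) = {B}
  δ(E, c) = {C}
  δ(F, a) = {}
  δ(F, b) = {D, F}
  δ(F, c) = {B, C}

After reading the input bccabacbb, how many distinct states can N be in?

4

Start: {C}
read b: {A, C, F}
read c: {B, C}
read c: {B, C, E}
read a: {B, D, F}
read b: {B, D, F}
read a: {D, E}
read c: {C}
read b: {A, C, F}
read b: {A, C, D, F}
Final reachable set {A, C, D, F} has 4 states.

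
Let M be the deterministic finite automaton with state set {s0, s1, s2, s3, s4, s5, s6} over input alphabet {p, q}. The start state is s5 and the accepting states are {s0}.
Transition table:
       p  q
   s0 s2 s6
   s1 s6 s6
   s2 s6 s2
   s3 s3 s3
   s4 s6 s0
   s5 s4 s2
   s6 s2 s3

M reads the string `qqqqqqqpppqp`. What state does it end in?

s3

s5 --q--> s2
s2 --q--> s2
s2 --q--> s2
s2 --q--> s2
s2 --q--> s2
s2 --q--> s2
s2 --q--> s2
s2 --p--> s6
s6 --p--> s2
s2 --p--> s6
s6 --q--> s3
s3 --p--> s3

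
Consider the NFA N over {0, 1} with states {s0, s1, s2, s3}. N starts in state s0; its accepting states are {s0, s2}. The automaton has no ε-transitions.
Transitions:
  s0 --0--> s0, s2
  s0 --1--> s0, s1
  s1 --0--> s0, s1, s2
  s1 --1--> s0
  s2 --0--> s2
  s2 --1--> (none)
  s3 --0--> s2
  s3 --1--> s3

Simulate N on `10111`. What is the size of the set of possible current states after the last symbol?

Start: {s0}
read 1: {s0, s1}
read 0: {s0, s1, s2}
read 1: {s0, s1}
read 1: {s0, s1}
read 1: {s0, s1}
Final reachable set {s0, s1} has 2 states.

2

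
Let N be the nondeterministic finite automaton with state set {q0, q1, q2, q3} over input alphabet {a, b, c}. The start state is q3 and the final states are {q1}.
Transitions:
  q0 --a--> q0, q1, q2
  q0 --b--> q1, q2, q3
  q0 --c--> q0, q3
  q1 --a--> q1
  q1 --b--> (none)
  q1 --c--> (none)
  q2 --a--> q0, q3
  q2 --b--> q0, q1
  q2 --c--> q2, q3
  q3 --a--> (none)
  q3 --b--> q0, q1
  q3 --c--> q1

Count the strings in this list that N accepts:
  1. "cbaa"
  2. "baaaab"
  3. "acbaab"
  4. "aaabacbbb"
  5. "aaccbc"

"cbaa": rejected
"baaaab": accepted
"acbaab": rejected
"aaabacbbb": rejected
"aaccbc": rejected

1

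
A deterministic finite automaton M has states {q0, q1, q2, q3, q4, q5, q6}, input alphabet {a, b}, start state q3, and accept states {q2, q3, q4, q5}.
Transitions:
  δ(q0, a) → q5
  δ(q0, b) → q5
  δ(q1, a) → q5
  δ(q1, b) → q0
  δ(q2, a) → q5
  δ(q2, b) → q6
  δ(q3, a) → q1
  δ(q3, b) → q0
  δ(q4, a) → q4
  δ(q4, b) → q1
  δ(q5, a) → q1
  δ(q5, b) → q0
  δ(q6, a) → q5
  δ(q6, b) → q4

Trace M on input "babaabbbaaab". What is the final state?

q0

q3 --b--> q0
q0 --a--> q5
q5 --b--> q0
q0 --a--> q5
q5 --a--> q1
q1 --b--> q0
q0 --b--> q5
q5 --b--> q0
q0 --a--> q5
q5 --a--> q1
q1 --a--> q5
q5 --b--> q0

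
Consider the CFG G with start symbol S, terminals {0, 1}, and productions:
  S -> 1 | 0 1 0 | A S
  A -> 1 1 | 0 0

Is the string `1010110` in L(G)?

no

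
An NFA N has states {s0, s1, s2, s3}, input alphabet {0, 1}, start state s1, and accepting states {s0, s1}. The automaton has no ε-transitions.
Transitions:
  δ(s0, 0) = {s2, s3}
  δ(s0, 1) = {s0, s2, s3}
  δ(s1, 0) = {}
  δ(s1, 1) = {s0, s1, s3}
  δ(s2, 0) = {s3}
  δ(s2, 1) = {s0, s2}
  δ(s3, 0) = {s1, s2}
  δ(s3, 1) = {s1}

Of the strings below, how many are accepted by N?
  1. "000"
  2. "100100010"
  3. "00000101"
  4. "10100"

"000": rejected
"100100010": accepted
"00000101": rejected
"10100": accepted

2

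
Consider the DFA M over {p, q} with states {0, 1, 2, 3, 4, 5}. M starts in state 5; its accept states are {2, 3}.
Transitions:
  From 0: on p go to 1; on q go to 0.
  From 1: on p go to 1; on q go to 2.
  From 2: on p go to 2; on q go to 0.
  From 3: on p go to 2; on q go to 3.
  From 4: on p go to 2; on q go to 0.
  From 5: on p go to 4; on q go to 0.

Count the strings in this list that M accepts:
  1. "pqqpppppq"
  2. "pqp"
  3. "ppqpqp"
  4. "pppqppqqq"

"pqqpppppq": accepted
"pqp": rejected
"ppqpqp": accepted
"pppqppqqq": rejected

2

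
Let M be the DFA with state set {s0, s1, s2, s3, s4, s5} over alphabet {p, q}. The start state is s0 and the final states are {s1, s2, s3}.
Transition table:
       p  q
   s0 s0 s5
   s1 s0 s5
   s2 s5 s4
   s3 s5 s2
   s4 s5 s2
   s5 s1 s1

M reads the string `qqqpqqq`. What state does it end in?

s5

s0 --q--> s5
s5 --q--> s1
s1 --q--> s5
s5 --p--> s1
s1 --q--> s5
s5 --q--> s1
s1 --q--> s5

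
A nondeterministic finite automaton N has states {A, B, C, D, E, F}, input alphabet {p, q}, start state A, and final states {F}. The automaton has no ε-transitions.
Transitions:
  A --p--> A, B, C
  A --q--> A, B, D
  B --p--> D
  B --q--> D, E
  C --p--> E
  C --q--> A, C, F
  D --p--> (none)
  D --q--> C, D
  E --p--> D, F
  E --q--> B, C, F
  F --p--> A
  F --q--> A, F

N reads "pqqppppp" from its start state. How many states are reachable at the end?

6

Start: {A}
read p: {A, B, C}
read q: {A, B, C, D, E, F}
read q: {A, B, C, D, E, F}
read p: {A, B, C, D, E, F}
read p: {A, B, C, D, E, F}
read p: {A, B, C, D, E, F}
read p: {A, B, C, D, E, F}
read p: {A, B, C, D, E, F}
Final reachable set {A, B, C, D, E, F} has 6 states.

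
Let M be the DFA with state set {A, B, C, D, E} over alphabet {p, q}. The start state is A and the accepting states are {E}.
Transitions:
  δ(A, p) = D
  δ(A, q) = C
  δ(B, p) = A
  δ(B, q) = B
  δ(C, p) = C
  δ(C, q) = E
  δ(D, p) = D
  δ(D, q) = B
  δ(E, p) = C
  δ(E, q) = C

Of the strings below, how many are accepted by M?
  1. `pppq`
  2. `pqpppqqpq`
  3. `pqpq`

`pppq`: rejected
`pqpppqqpq`: rejected
`pqpq`: rejected

0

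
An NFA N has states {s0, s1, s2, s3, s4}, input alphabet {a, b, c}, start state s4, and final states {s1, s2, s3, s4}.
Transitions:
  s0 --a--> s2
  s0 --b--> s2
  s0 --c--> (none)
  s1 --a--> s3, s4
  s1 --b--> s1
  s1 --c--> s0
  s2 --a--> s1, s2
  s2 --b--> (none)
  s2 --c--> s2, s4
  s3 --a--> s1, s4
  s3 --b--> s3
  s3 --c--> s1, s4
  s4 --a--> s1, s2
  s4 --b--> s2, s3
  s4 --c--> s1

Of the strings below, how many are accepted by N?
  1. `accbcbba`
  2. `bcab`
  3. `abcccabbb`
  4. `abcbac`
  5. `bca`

4

`accbcbba`: accepted
`bcab`: accepted
`abcccabbb`: rejected
`abcbac`: accepted
`bca`: accepted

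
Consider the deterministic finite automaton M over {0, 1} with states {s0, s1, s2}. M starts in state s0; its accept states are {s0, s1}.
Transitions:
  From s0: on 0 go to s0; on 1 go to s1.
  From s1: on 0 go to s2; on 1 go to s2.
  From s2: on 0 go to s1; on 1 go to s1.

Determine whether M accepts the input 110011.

s0 --1--> s1
s1 --1--> s2
s2 --0--> s1
s1 --0--> s2
s2 --1--> s1
s1 --1--> s2
End in state s2, which is not an accepting state.

rejected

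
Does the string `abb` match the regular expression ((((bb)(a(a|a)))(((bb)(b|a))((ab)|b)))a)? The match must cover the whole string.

no

No split of abb into u·v has (((bb)(a(a|a)))(((bb)(b|a))((ab)|b))) matching u and a matching v.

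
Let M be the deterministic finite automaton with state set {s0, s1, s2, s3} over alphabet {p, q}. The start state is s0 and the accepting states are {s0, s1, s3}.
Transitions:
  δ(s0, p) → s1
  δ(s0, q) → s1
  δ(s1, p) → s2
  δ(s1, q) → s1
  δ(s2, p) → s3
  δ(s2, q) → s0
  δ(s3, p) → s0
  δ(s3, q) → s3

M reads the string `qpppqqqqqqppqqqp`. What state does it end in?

s0 --q--> s1
s1 --p--> s2
s2 --p--> s3
s3 --p--> s0
s0 --q--> s1
s1 --q--> s1
s1 --q--> s1
s1 --q--> s1
s1 --q--> s1
s1 --q--> s1
s1 --p--> s2
s2 --p--> s3
s3 --q--> s3
s3 --q--> s3
s3 --q--> s3
s3 --p--> s0

s0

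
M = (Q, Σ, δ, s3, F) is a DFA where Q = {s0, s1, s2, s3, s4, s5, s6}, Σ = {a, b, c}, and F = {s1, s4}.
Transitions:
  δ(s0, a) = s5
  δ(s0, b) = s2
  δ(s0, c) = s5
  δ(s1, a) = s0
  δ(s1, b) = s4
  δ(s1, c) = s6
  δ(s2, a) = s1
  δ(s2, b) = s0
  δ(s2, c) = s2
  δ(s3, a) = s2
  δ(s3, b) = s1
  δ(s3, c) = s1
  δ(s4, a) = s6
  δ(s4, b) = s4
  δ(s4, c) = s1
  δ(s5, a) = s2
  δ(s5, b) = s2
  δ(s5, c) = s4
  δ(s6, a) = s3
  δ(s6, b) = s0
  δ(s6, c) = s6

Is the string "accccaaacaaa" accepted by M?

s3 --a--> s2
s2 --c--> s2
s2 --c--> s2
s2 --c--> s2
s2 --c--> s2
s2 --a--> s1
s1 --a--> s0
s0 --a--> s5
s5 --c--> s4
s4 --a--> s6
s6 --a--> s3
s3 --a--> s2
End in state s2, which is not an accepting state.

rejected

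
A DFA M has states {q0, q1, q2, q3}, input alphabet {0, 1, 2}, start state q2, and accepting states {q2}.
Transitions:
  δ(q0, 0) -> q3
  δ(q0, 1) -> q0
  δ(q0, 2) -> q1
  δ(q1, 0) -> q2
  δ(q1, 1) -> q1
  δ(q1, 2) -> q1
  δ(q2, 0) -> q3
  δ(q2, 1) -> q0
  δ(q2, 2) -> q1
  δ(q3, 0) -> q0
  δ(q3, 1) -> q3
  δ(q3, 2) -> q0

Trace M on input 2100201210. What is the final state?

q2 --2--> q1
q1 --1--> q1
q1 --0--> q2
q2 --0--> q3
q3 --2--> q0
q0 --0--> q3
q3 --1--> q3
q3 --2--> q0
q0 --1--> q0
q0 --0--> q3

q3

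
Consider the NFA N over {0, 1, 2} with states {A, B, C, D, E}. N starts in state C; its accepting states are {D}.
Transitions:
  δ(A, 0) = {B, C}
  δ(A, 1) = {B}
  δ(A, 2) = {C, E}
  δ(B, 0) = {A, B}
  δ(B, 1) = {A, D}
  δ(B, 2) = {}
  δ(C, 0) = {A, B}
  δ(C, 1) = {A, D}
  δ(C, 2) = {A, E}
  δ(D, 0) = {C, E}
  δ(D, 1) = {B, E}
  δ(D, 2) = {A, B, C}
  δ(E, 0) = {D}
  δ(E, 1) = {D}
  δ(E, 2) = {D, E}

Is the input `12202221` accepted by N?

Start: {C}
read 1: {A, D}
read 2: {A, B, C, E}
read 2: {A, C, D, E}
read 0: {A, B, C, D, E}
read 2: {A, B, C, D, E}
read 2: {A, B, C, D, E}
read 2: {A, B, C, D, E}
read 1: {A, B, D, E}
Reachable ∩ accepting = {D} — nonempty.

accepted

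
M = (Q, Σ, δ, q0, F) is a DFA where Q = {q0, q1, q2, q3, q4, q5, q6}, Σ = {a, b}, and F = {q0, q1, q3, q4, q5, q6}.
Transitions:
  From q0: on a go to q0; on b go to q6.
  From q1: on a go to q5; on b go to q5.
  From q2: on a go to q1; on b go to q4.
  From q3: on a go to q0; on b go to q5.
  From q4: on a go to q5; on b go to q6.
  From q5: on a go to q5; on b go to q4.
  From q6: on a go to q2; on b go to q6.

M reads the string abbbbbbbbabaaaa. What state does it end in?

q0 --a--> q0
q0 --b--> q6
q6 --b--> q6
q6 --b--> q6
q6 --b--> q6
q6 --b--> q6
q6 --b--> q6
q6 --b--> q6
q6 --b--> q6
q6 --a--> q2
q2 --b--> q4
q4 --a--> q5
q5 --a--> q5
q5 --a--> q5
q5 --a--> q5

q5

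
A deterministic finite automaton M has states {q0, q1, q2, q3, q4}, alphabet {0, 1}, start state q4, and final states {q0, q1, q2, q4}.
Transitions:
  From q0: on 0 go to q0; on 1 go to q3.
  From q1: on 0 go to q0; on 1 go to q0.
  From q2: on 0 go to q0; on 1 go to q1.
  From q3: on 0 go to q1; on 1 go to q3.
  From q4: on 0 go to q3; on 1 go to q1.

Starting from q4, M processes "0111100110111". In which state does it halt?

q4 --0--> q3
q3 --1--> q3
q3 --1--> q3
q3 --1--> q3
q3 --1--> q3
q3 --0--> q1
q1 --0--> q0
q0 --1--> q3
q3 --1--> q3
q3 --0--> q1
q1 --1--> q0
q0 --1--> q3
q3 --1--> q3

q3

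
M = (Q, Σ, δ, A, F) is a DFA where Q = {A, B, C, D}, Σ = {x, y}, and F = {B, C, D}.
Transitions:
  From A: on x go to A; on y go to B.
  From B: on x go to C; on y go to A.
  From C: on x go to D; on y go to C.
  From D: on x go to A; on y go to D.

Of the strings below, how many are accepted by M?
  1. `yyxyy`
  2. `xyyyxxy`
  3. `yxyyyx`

`yyxyy`: rejected
`xyyyxxy`: accepted
`yxyyyx`: accepted

2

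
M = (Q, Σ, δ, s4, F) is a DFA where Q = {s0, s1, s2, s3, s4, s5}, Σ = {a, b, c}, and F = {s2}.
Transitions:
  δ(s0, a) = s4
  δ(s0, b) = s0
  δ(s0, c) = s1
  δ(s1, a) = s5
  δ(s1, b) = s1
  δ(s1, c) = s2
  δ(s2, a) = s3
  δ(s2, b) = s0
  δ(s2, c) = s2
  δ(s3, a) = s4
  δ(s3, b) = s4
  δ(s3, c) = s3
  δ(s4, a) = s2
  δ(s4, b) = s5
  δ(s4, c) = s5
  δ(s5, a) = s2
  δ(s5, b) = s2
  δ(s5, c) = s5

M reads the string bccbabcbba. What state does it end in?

s4

s4 --b--> s5
s5 --c--> s5
s5 --c--> s5
s5 --b--> s2
s2 --a--> s3
s3 --b--> s4
s4 --c--> s5
s5 --b--> s2
s2 --b--> s0
s0 --a--> s4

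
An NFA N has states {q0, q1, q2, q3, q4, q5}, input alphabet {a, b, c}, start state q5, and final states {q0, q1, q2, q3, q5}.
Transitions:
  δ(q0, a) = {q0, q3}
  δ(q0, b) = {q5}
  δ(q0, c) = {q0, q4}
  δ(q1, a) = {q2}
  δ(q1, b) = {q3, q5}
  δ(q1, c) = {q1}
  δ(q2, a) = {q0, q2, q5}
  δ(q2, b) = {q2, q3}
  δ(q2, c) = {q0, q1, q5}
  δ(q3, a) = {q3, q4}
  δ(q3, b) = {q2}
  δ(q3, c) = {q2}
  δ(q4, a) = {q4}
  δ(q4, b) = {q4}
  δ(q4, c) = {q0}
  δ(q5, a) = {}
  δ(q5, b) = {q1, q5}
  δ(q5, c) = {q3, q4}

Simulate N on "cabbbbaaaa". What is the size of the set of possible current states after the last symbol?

5

Start: {q5}
read c: {q3, q4}
read a: {q3, q4}
read b: {q2, q4}
read b: {q2, q3, q4}
read b: {q2, q3, q4}
read b: {q2, q3, q4}
read a: {q0, q2, q3, q4, q5}
read a: {q0, q2, q3, q4, q5}
read a: {q0, q2, q3, q4, q5}
read a: {q0, q2, q3, q4, q5}
Final reachable set {q0, q2, q3, q4, q5} has 5 states.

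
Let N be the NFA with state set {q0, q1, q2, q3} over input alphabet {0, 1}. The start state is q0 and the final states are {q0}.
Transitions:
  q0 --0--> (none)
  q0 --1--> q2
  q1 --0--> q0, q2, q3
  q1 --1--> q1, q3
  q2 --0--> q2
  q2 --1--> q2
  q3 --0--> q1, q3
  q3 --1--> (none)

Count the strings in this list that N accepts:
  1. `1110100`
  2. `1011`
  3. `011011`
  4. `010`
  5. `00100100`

0

`1110100`: rejected
`1011`: rejected
`011011`: rejected
`010`: rejected
`00100100`: rejected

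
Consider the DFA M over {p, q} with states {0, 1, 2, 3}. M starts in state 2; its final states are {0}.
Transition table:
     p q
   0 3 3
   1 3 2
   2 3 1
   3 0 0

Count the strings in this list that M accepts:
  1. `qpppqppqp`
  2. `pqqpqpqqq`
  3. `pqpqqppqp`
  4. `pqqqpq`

2

`qpppqppqp`: accepted
`pqqpqpqqq`: rejected
`pqpqqppqp`: rejected
`pqqqpq`: accepted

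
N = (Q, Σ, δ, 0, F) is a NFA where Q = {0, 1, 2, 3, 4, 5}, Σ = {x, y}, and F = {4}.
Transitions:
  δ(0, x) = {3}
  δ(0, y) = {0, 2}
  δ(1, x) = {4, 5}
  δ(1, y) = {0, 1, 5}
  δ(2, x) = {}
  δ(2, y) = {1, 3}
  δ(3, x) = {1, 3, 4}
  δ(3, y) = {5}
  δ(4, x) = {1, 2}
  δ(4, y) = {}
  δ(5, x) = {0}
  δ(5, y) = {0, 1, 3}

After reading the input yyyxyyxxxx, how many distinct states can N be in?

Start: {0}
read y: {0, 2}
read y: {0, 1, 2, 3}
read y: {0, 1, 2, 3, 5}
read x: {0, 1, 3, 4, 5}
read y: {0, 1, 2, 3, 5}
read y: {0, 1, 2, 3, 5}
read x: {0, 1, 3, 4, 5}
read x: {0, 1, 2, 3, 4, 5}
read x: {0, 1, 2, 3, 4, 5}
read x: {0, 1, 2, 3, 4, 5}
Final reachable set {0, 1, 2, 3, 4, 5} has 6 states.

6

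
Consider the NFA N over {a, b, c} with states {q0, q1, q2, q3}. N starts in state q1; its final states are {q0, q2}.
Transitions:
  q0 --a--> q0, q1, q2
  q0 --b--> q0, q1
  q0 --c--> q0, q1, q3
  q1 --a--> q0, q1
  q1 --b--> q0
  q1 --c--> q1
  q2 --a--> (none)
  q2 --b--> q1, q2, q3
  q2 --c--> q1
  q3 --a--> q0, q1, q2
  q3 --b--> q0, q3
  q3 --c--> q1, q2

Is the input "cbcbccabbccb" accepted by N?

accepted

Start: {q1}
read c: {q1}
read b: {q0}
read c: {q0, q1, q3}
read b: {q0, q1, q3}
read c: {q0, q1, q2, q3}
read c: {q0, q1, q2, q3}
read a: {q0, q1, q2}
read b: {q0, q1, q2, q3}
read b: {q0, q1, q2, q3}
read c: {q0, q1, q2, q3}
read c: {q0, q1, q2, q3}
read b: {q0, q1, q2, q3}
Reachable ∩ accepting = {q0, q2} — nonempty.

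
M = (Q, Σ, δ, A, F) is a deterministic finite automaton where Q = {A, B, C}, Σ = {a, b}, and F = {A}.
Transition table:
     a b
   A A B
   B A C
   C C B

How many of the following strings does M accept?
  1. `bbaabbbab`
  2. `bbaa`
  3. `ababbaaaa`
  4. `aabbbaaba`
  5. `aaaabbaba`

2

`bbaabbbab`: rejected
`bbaa`: rejected
`ababbaaaa`: rejected
`aabbbaaba`: accepted
`aaaabbaba`: accepted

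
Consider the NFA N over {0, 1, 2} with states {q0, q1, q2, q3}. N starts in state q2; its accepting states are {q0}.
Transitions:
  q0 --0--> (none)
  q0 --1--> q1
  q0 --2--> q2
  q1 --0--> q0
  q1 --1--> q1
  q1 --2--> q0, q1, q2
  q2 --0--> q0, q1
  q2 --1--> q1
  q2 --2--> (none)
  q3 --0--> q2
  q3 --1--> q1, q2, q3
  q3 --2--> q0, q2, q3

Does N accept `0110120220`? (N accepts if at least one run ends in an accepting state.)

accepted

Start: {q2}
read 0: {q0, q1}
read 1: {q1}
read 1: {q1}
read 0: {q0}
read 1: {q1}
read 2: {q0, q1, q2}
read 0: {q0, q1}
read 2: {q0, q1, q2}
read 2: {q0, q1, q2}
read 0: {q0, q1}
Reachable ∩ accepting = {q0} — nonempty.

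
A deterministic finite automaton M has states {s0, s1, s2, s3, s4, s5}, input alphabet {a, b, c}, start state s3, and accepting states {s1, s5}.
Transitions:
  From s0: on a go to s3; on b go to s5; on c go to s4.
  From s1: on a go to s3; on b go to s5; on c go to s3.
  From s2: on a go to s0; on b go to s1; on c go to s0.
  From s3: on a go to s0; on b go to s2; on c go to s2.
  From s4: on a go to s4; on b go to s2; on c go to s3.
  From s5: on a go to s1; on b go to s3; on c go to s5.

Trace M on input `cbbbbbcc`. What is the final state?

s2

s3 --c--> s2
s2 --b--> s1
s1 --b--> s5
s5 --b--> s3
s3 --b--> s2
s2 --b--> s1
s1 --c--> s3
s3 --c--> s2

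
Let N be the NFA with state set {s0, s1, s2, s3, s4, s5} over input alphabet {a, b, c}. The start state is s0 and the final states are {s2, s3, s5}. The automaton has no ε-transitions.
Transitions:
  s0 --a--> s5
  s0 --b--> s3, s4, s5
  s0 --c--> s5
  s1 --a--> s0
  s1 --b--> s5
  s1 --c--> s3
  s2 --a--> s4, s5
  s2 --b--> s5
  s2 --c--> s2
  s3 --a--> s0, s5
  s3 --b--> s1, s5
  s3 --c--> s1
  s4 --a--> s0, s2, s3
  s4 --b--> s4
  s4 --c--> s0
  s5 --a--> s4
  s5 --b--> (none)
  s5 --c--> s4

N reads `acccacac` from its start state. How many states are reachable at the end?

1

Start: {s0}
read a: {s5}
read c: {s4}
read c: {s0}
read c: {s5}
read a: {s4}
read c: {s0}
read a: {s5}
read c: {s4}
Final reachable set {s4} has 1 state.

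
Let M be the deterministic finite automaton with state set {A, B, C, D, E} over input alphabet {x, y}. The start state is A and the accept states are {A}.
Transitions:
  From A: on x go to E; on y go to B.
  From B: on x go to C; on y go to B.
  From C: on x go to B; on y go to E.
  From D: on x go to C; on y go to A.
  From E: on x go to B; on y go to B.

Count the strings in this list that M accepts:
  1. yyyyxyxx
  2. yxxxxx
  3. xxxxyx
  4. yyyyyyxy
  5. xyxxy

0

yyyyxyxx: rejected
yxxxxx: rejected
xxxxyx: rejected
yyyyyyxy: rejected
xyxxy: rejected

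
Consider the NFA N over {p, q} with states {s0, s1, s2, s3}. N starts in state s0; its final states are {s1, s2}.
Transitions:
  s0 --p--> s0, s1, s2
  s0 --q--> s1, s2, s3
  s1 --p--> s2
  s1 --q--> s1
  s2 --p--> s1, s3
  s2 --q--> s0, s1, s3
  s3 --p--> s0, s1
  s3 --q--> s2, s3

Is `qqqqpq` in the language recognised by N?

accepted

Start: {s0}
read q: {s1, s2, s3}
read q: {s0, s1, s2, s3}
read q: {s0, s1, s2, s3}
read q: {s0, s1, s2, s3}
read p: {s0, s1, s2, s3}
read q: {s0, s1, s2, s3}
Reachable ∩ accepting = {s1, s2} — nonempty.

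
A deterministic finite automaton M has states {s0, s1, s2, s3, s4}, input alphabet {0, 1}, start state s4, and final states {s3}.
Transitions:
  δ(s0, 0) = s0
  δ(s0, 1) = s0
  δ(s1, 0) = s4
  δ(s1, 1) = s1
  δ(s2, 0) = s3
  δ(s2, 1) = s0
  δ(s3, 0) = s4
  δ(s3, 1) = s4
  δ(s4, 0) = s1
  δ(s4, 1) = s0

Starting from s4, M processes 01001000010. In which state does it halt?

s4 --0--> s1
s1 --1--> s1
s1 --0--> s4
s4 --0--> s1
s1 --1--> s1
s1 --0--> s4
s4 --0--> s1
s1 --0--> s4
s4 --0--> s1
s1 --1--> s1
s1 --0--> s4

s4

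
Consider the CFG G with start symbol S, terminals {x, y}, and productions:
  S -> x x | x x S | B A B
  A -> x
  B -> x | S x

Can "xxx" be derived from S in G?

S ⇒ BAB ⇒ xAB ⇒ xxB ⇒ xxx

yes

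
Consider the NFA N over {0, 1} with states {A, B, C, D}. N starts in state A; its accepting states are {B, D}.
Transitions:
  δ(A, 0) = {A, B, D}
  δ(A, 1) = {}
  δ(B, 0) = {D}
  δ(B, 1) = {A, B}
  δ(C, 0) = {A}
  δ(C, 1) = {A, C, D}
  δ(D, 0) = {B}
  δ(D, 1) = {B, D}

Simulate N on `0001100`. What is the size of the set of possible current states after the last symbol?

Start: {A}
read 0: {A, B, D}
read 0: {A, B, D}
read 0: {A, B, D}
read 1: {A, B, D}
read 1: {A, B, D}
read 0: {A, B, D}
read 0: {A, B, D}
Final reachable set {A, B, D} has 3 states.

3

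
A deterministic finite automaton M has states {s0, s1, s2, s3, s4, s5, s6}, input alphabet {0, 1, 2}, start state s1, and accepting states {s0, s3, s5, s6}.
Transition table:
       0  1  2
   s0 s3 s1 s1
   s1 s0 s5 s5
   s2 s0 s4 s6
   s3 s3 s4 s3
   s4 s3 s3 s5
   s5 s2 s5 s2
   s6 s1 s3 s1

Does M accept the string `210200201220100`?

s1 --2--> s5
s5 --1--> s5
s5 --0--> s2
s2 --2--> s6
s6 --0--> s1
s1 --0--> s0
s0 --2--> s1
s1 --0--> s0
s0 --1--> s1
s1 --2--> s5
s5 --2--> s2
s2 --0--> s0
s0 --1--> s1
s1 --0--> s0
s0 --0--> s3
End in state s3, which is an accepting state.

accepted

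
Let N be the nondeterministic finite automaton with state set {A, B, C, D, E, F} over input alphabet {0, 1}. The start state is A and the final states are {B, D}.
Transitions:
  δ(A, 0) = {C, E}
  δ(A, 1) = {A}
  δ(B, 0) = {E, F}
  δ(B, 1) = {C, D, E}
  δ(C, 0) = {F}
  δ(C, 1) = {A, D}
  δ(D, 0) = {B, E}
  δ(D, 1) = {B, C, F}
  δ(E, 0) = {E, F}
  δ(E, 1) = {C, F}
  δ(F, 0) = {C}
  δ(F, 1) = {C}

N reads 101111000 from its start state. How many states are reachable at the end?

3

Start: {A}
read 1: {A}
read 0: {C, E}
read 1: {A, C, D, F}
read 1: {A, B, C, D, F}
read 1: {A, B, C, D, E, F}
read 1: {A, B, C, D, E, F}
read 0: {B, C, E, F}
read 0: {C, E, F}
read 0: {C, E, F}
Final reachable set {C, E, F} has 3 states.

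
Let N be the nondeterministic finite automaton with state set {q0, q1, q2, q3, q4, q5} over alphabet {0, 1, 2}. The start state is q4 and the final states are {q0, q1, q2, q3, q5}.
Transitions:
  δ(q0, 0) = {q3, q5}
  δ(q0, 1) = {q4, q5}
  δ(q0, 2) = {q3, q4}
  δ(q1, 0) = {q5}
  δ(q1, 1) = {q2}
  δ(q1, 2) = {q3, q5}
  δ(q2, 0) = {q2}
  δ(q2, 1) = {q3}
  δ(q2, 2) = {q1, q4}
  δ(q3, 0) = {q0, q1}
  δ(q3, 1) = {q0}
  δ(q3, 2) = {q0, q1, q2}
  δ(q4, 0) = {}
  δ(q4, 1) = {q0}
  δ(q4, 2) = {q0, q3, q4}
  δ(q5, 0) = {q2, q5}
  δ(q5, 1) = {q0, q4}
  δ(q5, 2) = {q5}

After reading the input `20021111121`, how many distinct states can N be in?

3

Start: {q4}
read 2: {q0, q3, q4}
read 0: {q0, q1, q3, q5}
read 0: {q0, q1, q2, q3, q5}
read 2: {q0, q1, q2, q3, q4, q5}
read 1: {q0, q2, q3, q4, q5}
read 1: {q0, q3, q4, q5}
read 1: {q0, q4, q5}
read 1: {q0, q4, q5}
read 1: {q0, q4, q5}
read 2: {q0, q3, q4, q5}
read 1: {q0, q4, q5}
Final reachable set {q0, q4, q5} has 3 states.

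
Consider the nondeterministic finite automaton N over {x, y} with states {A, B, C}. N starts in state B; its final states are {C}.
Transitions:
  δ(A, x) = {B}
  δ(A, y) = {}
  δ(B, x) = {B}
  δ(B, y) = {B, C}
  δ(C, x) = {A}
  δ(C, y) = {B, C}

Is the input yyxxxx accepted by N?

rejected

Start: {B}
read y: {B, C}
read y: {B, C}
read x: {A, B}
read x: {B}
read x: {B}
read x: {B}
Reachable ∩ accepting = {} — empty.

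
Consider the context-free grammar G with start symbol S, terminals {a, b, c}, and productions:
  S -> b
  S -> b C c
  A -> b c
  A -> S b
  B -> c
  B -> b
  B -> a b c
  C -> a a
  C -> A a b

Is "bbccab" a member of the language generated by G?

no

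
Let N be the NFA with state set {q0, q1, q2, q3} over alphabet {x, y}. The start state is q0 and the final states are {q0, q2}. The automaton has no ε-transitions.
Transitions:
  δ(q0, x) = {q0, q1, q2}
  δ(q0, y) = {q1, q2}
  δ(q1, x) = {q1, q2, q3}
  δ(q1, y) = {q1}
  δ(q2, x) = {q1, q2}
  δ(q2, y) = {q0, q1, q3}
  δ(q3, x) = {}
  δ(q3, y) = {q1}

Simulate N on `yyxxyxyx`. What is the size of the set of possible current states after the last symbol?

Start: {q0}
read y: {q1, q2}
read y: {q0, q1, q3}
read x: {q0, q1, q2, q3}
read x: {q0, q1, q2, q3}
read y: {q0, q1, q2, q3}
read x: {q0, q1, q2, q3}
read y: {q0, q1, q2, q3}
read x: {q0, q1, q2, q3}
Final reachable set {q0, q1, q2, q3} has 4 states.

4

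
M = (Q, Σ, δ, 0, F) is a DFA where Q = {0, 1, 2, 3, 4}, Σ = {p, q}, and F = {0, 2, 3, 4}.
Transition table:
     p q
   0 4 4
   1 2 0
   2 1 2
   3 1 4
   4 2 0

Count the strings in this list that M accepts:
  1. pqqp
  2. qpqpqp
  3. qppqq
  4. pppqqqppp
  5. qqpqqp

4

pqqp: accepted
qpqpqp: accepted
qppqq: accepted
pppqqqppp: rejected
qqpqqp: accepted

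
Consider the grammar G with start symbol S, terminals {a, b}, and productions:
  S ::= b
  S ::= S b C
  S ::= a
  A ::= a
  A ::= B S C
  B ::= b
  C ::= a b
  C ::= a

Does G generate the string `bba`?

yes

S ⇒ SbC ⇒ bbC ⇒ bba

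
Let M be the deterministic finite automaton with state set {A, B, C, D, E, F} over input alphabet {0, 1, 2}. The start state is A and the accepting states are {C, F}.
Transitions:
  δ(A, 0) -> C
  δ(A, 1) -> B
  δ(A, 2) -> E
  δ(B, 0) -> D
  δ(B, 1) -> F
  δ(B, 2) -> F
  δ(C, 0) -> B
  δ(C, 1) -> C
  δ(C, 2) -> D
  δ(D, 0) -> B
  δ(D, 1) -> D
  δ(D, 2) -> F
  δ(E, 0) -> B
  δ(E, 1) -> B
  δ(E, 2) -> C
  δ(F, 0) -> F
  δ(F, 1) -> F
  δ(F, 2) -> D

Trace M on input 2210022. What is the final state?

D

A --2--> E
E --2--> C
C --1--> C
C --0--> B
B --0--> D
D --2--> F
F --2--> D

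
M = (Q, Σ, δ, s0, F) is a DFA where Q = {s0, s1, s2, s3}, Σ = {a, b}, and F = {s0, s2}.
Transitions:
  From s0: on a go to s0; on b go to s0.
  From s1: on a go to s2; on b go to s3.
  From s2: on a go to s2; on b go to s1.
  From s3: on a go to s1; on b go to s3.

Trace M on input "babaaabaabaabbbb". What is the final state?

s0

s0 --b--> s0
s0 --a--> s0
s0 --b--> s0
s0 --a--> s0
s0 --a--> s0
s0 --a--> s0
s0 --b--> s0
s0 --a--> s0
s0 --a--> s0
s0 --b--> s0
s0 --a--> s0
s0 --a--> s0
s0 --b--> s0
s0 --b--> s0
s0 --b--> s0
s0 --b--> s0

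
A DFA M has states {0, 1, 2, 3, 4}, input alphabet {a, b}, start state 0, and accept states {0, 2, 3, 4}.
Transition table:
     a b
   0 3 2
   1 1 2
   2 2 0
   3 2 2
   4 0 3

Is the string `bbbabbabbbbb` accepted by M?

accepted

0 --b--> 2
2 --b--> 0
0 --b--> 2
2 --a--> 2
2 --b--> 0
0 --b--> 2
2 --a--> 2
2 --b--> 0
0 --b--> 2
2 --b--> 0
0 --b--> 2
2 --b--> 0
End in state 0, which is an accepting state.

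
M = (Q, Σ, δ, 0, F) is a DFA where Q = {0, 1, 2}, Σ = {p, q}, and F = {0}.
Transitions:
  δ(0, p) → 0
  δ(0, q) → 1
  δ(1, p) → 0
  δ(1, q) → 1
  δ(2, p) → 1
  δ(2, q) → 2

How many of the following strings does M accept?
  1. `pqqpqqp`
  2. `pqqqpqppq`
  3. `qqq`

`pqqpqqp`: accepted
`pqqqpqppq`: rejected
`qqq`: rejected

1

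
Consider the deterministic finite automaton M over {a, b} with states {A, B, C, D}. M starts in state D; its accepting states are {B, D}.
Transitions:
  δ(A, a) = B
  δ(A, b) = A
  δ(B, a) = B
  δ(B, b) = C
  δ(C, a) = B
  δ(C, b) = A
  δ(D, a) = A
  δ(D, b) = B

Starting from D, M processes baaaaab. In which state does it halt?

D --b--> B
B --a--> B
B --a--> B
B --a--> B
B --a--> B
B --a--> B
B --b--> C

C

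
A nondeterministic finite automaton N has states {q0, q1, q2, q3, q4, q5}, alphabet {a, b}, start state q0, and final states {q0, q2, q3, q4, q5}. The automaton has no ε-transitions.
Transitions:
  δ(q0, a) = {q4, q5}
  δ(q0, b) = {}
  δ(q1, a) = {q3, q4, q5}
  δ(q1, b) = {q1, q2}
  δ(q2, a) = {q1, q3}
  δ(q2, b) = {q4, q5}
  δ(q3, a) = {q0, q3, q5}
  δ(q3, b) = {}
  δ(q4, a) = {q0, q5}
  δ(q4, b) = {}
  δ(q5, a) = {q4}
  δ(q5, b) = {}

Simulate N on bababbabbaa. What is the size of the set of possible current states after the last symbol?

Start: {q0}
read b: {}
The reachable set is empty and stays empty for the remaining 10 symbols.
Final reachable set {} has 0 states.

0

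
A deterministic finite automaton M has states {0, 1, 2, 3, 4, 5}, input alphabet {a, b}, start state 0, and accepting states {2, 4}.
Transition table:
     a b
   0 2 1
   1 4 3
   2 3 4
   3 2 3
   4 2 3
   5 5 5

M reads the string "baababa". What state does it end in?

2

0 --b--> 1
1 --a--> 4
4 --a--> 2
2 --b--> 4
4 --a--> 2
2 --b--> 4
4 --a--> 2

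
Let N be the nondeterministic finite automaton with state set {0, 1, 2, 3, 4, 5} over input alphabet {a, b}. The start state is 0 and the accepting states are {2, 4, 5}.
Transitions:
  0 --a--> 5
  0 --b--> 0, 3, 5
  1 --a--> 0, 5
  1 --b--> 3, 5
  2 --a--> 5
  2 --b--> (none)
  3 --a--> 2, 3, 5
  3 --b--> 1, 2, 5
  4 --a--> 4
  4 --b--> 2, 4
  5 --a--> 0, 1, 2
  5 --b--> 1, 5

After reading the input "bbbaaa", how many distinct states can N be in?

5

Start: {0}
read b: {0, 3, 5}
read b: {0, 1, 2, 3, 5}
read b: {0, 1, 2, 3, 5}
read a: {0, 1, 2, 3, 5}
read a: {0, 1, 2, 3, 5}
read a: {0, 1, 2, 3, 5}
Final reachable set {0, 1, 2, 3, 5} has 5 states.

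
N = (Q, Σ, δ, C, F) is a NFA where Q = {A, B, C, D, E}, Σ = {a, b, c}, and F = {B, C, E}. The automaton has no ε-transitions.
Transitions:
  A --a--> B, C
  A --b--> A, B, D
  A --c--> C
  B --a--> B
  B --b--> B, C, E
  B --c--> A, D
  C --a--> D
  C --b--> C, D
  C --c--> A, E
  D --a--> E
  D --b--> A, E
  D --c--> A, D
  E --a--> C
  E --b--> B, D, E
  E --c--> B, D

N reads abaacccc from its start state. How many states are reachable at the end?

5

Start: {C}
read a: {D}
read b: {A, E}
read a: {B, C}
read a: {B, D}
read c: {A, D}
read c: {A, C, D}
read c: {A, C, D, E}
read c: {A, B, C, D, E}
Final reachable set {A, B, C, D, E} has 5 states.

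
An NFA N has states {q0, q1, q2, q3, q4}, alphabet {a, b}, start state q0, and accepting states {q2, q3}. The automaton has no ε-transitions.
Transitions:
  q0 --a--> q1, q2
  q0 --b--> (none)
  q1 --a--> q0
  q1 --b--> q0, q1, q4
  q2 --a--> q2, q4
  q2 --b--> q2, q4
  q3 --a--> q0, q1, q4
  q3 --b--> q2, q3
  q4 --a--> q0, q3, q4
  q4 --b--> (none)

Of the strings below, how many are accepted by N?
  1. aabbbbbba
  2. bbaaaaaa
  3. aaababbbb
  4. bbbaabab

2

aabbbbbba: accepted
bbaaaaaa: rejected
aaababbbb: accepted
bbbaabab: rejected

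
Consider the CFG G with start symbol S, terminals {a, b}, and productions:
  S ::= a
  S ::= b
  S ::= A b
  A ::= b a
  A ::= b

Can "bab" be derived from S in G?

S ⇒ Ab ⇒ bab

yes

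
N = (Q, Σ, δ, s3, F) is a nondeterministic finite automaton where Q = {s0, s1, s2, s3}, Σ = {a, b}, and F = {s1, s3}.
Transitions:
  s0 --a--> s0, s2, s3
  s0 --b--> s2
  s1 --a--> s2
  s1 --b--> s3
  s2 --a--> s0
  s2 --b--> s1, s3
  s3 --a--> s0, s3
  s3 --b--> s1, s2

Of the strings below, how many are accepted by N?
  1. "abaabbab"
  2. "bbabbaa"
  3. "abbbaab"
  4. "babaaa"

"abaabbab": accepted
"bbabbaa": accepted
"abbbaab": accepted
"babaaa": accepted

4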